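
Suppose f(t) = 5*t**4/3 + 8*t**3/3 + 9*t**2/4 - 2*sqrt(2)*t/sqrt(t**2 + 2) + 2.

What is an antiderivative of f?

An antiderivative is F(t) = (4*t**5 + 8*t**4 + 9*t**3 + 24*t - 24*sqrt(2)*sqrt(t**2 + 2))/12.

Integrate term by term and add the pieces.
Check: d/dt[(4*t**5 + 8*t**4 + 9*t**3 + 24*t - 24*sqrt(2)*sqrt(t**2 + 2))/12] = (20*t**4*sqrt(t**2 + 2) + 32*t**3*sqrt(t**2 + 2) + 27*t**2*sqrt(t**2 + 2) - 24*sqrt(2)*t + 24*sqrt(t**2 + 2))/(12*sqrt(t**2 + 2)), which equals f(t).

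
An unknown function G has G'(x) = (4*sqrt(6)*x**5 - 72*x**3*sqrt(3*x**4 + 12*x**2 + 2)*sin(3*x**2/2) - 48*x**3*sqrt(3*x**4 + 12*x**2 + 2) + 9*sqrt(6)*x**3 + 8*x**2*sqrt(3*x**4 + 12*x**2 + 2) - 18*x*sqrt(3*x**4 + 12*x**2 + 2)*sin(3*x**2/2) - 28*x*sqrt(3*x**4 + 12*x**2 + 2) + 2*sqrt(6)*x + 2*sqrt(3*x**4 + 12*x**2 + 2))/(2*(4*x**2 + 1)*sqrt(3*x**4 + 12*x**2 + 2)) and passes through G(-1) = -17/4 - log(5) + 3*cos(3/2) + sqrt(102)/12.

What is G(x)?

G(x) = -3*x**2 + x + sqrt(x**4/2 + 2*x**2 + 1/3)/2 - log(4*x**2 + 1) + 3*cos(3*x**2/2) - 1/4

Recover the given G'(x) by differentiating a candidate G(x); any mismatch rules it out.
A general antiderivative is -3*x**2 + x + sqrt(x**4/2 + 2*x**2 + 1/3)/2 - log(4*x**2 + 1) + 3*cos(3*x**2/2) - 1/4 + C.
The condition gives C = -17/4 - log(5) + 3*cos(3/2) + sqrt(102)/12 - (-17/4 - log(5) + 3*cos(3/2) + sqrt(102)/12) = 0.
So G(x) = -3*x**2 + x + sqrt(x**4/2 + 2*x**2 + 1/3)/2 - log(4*x**2 + 1) + 3*cos(3*x**2/2) - 1/4.
Check: d/dx[-3*x**2 + x + sqrt(x**4/2 + 2*x**2 + 1/3)/2 - log(4*x**2 + 1) + 3*cos(3*x**2/2) - 1/4] = (4*sqrt(6)*x**5 - 72*x**3*sqrt(3*x**4 + 12*x**2 + 2)*sin(3*x**2/2) - 48*x**3*sqrt(3*x**4 + 12*x**2 + 2) + 9*sqrt(6)*x**3 + 8*x**2*sqrt(3*x**4 + 12*x**2 + 2) - 18*x*sqrt(3*x**4 + 12*x**2 + 2)*sin(3*x**2/2) - 28*x*sqrt(3*x**4 + 12*x**2 + 2) + 2*sqrt(6)*x + 2*sqrt(3*x**4 + 12*x**2 + 2))/(8*x**2*sqrt(3*x**4 + 12*x**2 + 2) + 2*sqrt(3*x**4 + 12*x**2 + 2)), which equals G'(x).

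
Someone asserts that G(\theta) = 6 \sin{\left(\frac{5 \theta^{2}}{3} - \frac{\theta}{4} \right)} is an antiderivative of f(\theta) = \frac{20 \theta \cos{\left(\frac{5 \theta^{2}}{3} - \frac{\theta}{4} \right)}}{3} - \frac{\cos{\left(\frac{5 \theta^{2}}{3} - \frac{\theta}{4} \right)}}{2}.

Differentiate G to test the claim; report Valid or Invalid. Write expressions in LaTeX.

d/d\theta[G] = 20 \theta \cos{\left(\frac{5 \theta^{2}}{3} - \frac{\theta}{4} \right)} - \frac{3 \cos{\left(\frac{5 \theta^{2}}{3} - \frac{\theta}{4} \right)}}{2}
d/d\theta[G] - f(\theta) = \frac{40 \theta \cos{\left(\frac{5 \theta^{2}}{3} - \frac{\theta}{4} \right)}}{3} - \cos{\left(\frac{5 \theta^{2}}{3} - \frac{\theta}{4} \right)} != 0.

Invalid: d/d\theta[G] - f = \frac{40 \theta \cos{\left(\frac{5 \theta^{2}}{3} - \frac{\theta}{4} \right)}}{3} - \cos{\left(\frac{5 \theta^{2}}{3} - \frac{\theta}{4} \right)}, which is not 0.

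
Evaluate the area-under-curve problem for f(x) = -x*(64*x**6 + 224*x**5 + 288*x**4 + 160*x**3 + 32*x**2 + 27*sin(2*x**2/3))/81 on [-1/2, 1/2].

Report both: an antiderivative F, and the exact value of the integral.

Differentiate the proposed F(x) back; it has to land on f(x) exactly.
F(x) = -8*x**8/81 - 32*x**7/81 - 16*x**6/27 - 32*x**5/81 - 8*x**4/81 + cos(2*x**2/3)/4 is an antiderivative of f.
Check: d/dx[-8*x**8/81 - 32*x**7/81 - 16*x**6/27 - 32*x**5/81 - 8*x**4/81 + cos(2*x**2/3)/4] = -64*x**7/81 - 224*x**6/81 - 32*x**5/9 - 160*x**4/81 - 32*x**3/81 - x*sin(2*x**2/3)/3, which equals f(x).
F(1/2) = -1/32 + cos(1/6)/4; F(-1/2) = -1/2592 + cos(1/6)/4.
Integral = F(1/2) - F(-1/2) = -5/162.

Antiderivative: F(x) = -8*x**8/81 - 32*x**7/81 - 16*x**6/27 - 32*x**5/81 - 8*x**4/81 + cos(2*x**2/3)/4; value = -5/162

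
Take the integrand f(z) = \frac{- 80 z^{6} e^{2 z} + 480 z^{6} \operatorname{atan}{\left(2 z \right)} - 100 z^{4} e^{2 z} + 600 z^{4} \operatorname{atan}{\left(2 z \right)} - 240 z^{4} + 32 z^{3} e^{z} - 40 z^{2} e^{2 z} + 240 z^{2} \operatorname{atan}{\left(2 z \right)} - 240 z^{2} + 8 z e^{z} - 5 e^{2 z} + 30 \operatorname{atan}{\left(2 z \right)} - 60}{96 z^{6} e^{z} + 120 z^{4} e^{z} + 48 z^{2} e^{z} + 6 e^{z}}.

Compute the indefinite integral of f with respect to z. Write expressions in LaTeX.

F(z) = - \frac{\left(10 z^{2} e^{2 z} + 60 z^{2} \operatorname{atan}{\left(2 z \right)} + 5 e^{2 z} + 2 e^{z} + 30 \operatorname{atan}{\left(2 z \right)}\right) e^{- z}}{6 \left(2 z^{2} + 1\right)} + C

Whatever form F(z) takes, F'(z) = f(z) is non-negotiable.
Check: d/dz[- \frac{\left(10 z^{2} e^{2 z} + 60 z^{2} \operatorname{atan}{\left(2 z \right)} + 5 e^{2 z} + 2 e^{z} + 30 \operatorname{atan}{\left(2 z \right)}\right) e^{- z}}{6 \left(2 z^{2} + 1\right)}] = \frac{- 80 z^{6} e^{2 z} + 480 z^{6} \operatorname{atan}{\left(2 z \right)} - 100 z^{4} e^{2 z} + 600 z^{4} \operatorname{atan}{\left(2 z \right)} - 240 z^{4} + 32 z^{3} e^{z} - 40 z^{2} e^{2 z} + 240 z^{2} \operatorname{atan}{\left(2 z \right)} - 240 z^{2} + 8 z e^{z} - 5 e^{2 z} + 30 \operatorname{atan}{\left(2 z \right)} - 60}{96 z^{6} e^{z} + 120 z^{4} e^{z} + 48 z^{2} e^{z} + 6 e^{z}} = f(z).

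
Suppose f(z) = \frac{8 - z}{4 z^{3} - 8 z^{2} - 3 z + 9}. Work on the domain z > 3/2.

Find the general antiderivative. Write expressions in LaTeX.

F(z) = \frac{- 36 z \log{\left(z - \frac{3}{2} \right)} + 36 z \log{\left(z + 1 \right)} + 54 \log{\left(z - \frac{3}{2} \right)} - 54 \log{\left(z + 1 \right)} - 65}{50 \left(2 z - 3\right)} + C

Factor the denominator (\left(z + 1\right) \left(2 z - 3\right)^{2}) and decompose: f = - \frac{18}{25 \left(2 z - 3\right)} + \frac{13}{5 \left(2 z - 3\right)^{2}} + \frac{9}{25 \left(z + 1\right)}; each piece integrates to a log, atan, or power term.
Check: d/dz[\frac{- 36 z \log{\left(z - \frac{3}{2} \right)} + 36 z \log{\left(z + 1 \right)} + 54 \log{\left(z - \frac{3}{2} \right)} - 54 \log{\left(z + 1 \right)} - 65}{50 \left(2 z - 3\right)}] = \frac{8 - z}{4 z^{3} - 8 z^{2} - 3 z + 9} = f(z).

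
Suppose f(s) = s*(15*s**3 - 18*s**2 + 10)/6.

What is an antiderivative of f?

Since d/ds undoes antidifferentiation here, F'(s) = f(s) is required of F(s).
Check: d/ds[s**5/2 - 3*s**4/4 + 5*s**2/6] = 5*s**4/2 - 3*s**3 + 5*s/3, which equals f(s).

An antiderivative is F(s) = s**5/2 - 3*s**4/4 + 5*s**2/6.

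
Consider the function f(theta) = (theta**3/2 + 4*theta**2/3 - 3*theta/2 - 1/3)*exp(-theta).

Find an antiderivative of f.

f has the shape u'v + uv' for u = -theta**3/2 - 17*theta**2/6 - 25*theta/6 - 23/6 and v = exp(-theta) — it is the derivative of the product u*v.
Check: d/dtheta[(-3*theta**3 - 17*theta**2 - 25*theta - 23)*exp(-theta)/6] = (3*theta**3 + 8*theta**2 - 9*theta - 2)*exp(-theta)/6, which equals f(theta).

An antiderivative is F(theta) = (-3*theta**3 - 17*theta**2 - 25*theta - 23)*exp(-theta)/6.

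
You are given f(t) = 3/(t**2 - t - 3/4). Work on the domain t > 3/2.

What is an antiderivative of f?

The denominator factors as (2*t - 3)*(2*t + 1); partial fractions split f into directly integrable pieces: -3/(2*t + 1) + 3/(2*t - 3).
Check: d/dt[3*(log(t - 3/2) - log(t + 1/2))/2] = 12/(4*t**2 - 4*t - 3), which equals f(t).

An antiderivative is F(t) = 3*(log(t - 3/2) - log(t + 1/2))/2.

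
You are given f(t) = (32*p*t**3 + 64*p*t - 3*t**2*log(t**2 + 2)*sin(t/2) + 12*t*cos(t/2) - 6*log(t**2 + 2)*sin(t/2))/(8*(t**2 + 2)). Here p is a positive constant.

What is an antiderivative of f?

An antiderivative is F(t) = (8*p*t**2 + 3*log(t**2 + 2)*cos(t/2))/4.

A first test for any F(t): its t-derivative must equal f(t) identically.
Check: d/dt[(8*p*t**2 + 3*log(t**2 + 2)*cos(t/2))/4] = (32*p*t**3 + 64*p*t - 3*t**2*log(t**2 + 2)*sin(t/2) + 12*t*cos(t/2) - 6*log(t**2 + 2)*sin(t/2))/(8*t**2 + 16), which equals f(t).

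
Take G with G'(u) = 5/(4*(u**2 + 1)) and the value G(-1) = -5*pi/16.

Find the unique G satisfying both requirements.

Any candidate G(u) must reproduce the stated G'(u) exactly.
A general antiderivative is 5*atan(u)/4 + C.
The condition gives C = -5*pi/16 - (-5*pi/16) = 0.
So G(u) = 5*atan(u)/4.
Check: d/du[5*atan(u)/4] = 5/(4*u**2 + 4), which equals G'(u).

G(u) = 5*atan(u)/4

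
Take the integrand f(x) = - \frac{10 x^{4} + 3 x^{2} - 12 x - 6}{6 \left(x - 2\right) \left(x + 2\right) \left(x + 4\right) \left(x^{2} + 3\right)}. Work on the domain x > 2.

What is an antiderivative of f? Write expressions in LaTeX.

The denominator factors as 6 \left(x - 2\right) \left(x + 2\right) \left(x + 4\right) \left(x^{2} + 3\right); partial fractions split f into directly integrable pieces: - \frac{41 x - 88}{266 \left(x^{2} + 3\right)} - \frac{1325}{684 \left(x + 4\right)} + \frac{95}{168 \left(x + 2\right)} - \frac{71}{504 \left(x - 2\right)}.
Check: d/dx[- \frac{71 \log{\left(x - 2 \right)}}{504} + \frac{95 \log{\left(x + 2 \right)}}{168} - \frac{1325 \log{\left(x + 4 \right)}}{684} - \frac{41 \log{\left(x^{2} + 3 \right)}}{532} + \frac{44 \sqrt{3} \operatorname{atan}{\left(\frac{\sqrt{3} x}{3} \right)}}{399}] = \frac{- 10 x^{4} - 3 x^{2} + 12 x + 6}{6 x^{5} + 24 x^{4} - 6 x^{3} - 24 x^{2} - 72 x - 288}, which equals f(x).

An antiderivative is F(x) = - \frac{71 \log{\left(x - 2 \right)}}{504} + \frac{95 \log{\left(x + 2 \right)}}{168} - \frac{1325 \log{\left(x + 4 \right)}}{684} - \frac{41 \log{\left(x^{2} + 3 \right)}}{532} + \frac{44 \sqrt{3} \operatorname{atan}{\left(\frac{\sqrt{3} x}{3} \right)}}{399}.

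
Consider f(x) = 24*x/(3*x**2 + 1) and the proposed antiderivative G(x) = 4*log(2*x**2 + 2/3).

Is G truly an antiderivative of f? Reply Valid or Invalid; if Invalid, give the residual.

d/dx[G] = 24*x/(3*x**2 + 1)
This equals f(x) exactly, so the claim holds.

Valid - the claim checks out under differentiation.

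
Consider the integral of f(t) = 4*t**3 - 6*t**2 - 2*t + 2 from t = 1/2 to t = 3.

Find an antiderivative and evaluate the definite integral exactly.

Antiderivative: F(t) = t**4 - 2*t**3 - t**2 + 2*t; value = 375/16

f matches the chain-rule pattern g'(h)*h' with inner function h(t) = 2*t**2 - 2*t - 2; substituting u = h(t) collapses the integral.
F(t) = t**4 - 2*t**3 - t**2 + 2*t is an antiderivative of f.
Check: d/dt[t**4 - 2*t**3 - t**2 + 2*t] = 4*t**3 - 6*t**2 - 2*t + 2 = f(t).
F(3) = 24; F(1/2) = 9/16.
Integral = F(3) - F(1/2) = 375/16.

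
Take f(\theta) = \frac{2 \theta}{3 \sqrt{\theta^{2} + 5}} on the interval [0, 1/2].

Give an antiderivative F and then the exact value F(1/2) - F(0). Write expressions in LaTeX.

f matches the chain-rule pattern g'(h)*h' with inner function h(\theta) = \theta^{2} + 5; substituting u = h(\theta) collapses the integral.
F(\theta) = \frac{2 \sqrt{\theta^{2} + 5}}{3} is an antiderivative of f.
Check: d/d\theta[\frac{2 \sqrt{\theta^{2} + 5}}{3}] = \frac{2 \theta}{3 \sqrt{\theta^{2} + 5}} = f(\theta).
F(1/2) = \frac{\sqrt{21}}{3}; F(0) = \frac{2 \sqrt{5}}{3}.
Integral = F(1/2) - F(0) = - \frac{2 \sqrt{5}}{3} + \frac{\sqrt{21}}{3}.

Antiderivative: F(\theta) = \frac{2 \sqrt{\theta^{2} + 5}}{3}; value = - \frac{2 \sqrt{5}}{3} + \frac{\sqrt{21}}{3}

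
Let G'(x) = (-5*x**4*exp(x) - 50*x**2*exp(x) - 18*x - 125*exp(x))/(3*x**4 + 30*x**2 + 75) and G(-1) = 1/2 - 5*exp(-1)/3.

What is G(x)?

G(x) = -5*exp(x)/3 + 3/(x**2 + 5)

Since d/dx undoes antidifferentiation here, G(x) must give back the stated G'(x).
A general antiderivative is -5*exp(x)/3 + 3/(x**2 + 5) + C.
The condition gives C = 1/2 - 5*exp(-1)/3 - (1/2 - 5*exp(-1)/3) = 0.
So G(x) = -5*exp(x)/3 + 3/(x**2 + 5).
Check: d/dx[-5*exp(x)/3 + 3/(x**2 + 5)] = (-5*x**4*exp(x) - 50*x**2*exp(x) - 18*x - 125*exp(x))/(3*x**4 + 30*x**2 + 75) = G'(x).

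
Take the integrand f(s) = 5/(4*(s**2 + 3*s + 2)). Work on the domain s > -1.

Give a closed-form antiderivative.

The denominator factors as 4*(s + 1)*(s + 2); partial fractions split f into directly integrable pieces: -5/(4*(s + 2)) + 5/(4*(s + 1)).
Check: d/ds[5*log(s + 1)/4 - 5*log(s + 2)/4] = 5/(4*s**2 + 12*s + 8), which equals f(s).

An antiderivative is F(s) = 5*log(s + 1)/4 - 5*log(s + 2)/4.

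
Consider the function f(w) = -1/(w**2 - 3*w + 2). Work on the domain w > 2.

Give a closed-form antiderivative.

Factor the denominator ((w - 2)*(w - 1)) and decompose: f = 1/(w - 1) - 1/(w - 2); each piece integrates to a log, atan, or power term.
Check: d/dw[-log(w - 2) + log(w - 1)] = -1/(w**2 - 3*w + 2) = f(w).

An antiderivative is F(w) = -log(w - 2) + log(w - 1).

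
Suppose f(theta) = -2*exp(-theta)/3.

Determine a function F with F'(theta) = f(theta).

Differentiate the proposed F(theta) back; it has to land on f(theta) exactly.
Check: d/dtheta[2*exp(-theta)/3] = -2*exp(-theta)/3 = f(theta).

An antiderivative is F(theta) = 2*exp(-theta)/3.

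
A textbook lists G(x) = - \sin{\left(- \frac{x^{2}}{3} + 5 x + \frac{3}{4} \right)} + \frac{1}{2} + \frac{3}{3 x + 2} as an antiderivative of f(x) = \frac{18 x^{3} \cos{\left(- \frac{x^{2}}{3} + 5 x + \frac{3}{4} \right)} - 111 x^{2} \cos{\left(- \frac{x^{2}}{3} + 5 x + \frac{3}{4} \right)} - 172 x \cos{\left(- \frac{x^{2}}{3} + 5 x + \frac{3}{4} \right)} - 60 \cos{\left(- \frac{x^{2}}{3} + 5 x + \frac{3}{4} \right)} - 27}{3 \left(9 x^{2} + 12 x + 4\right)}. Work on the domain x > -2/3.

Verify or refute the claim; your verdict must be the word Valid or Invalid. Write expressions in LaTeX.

Valid: G'(x) = f(x).

d/dx[G] = \frac{18 x^{3} \cos{\left(- \frac{x^{2}}{3} + 5 x + \frac{3}{4} \right)} - 111 x^{2} \cos{\left(- \frac{x^{2}}{3} + 5 x + \frac{3}{4} \right)} - 172 x \cos{\left(- \frac{x^{2}}{3} + 5 x + \frac{3}{4} \right)} - 60 \cos{\left(- \frac{x^{2}}{3} + 5 x + \frac{3}{4} \right)} - 27}{27 x^{2} + 36 x + 12}
This equals f(x) exactly, so the claim holds.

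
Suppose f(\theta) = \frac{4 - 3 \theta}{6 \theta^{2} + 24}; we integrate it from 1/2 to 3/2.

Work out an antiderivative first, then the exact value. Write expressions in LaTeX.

Any candidate F(\theta) must reproduce f(\theta) exactly when differentiated.
F(\theta) = - \frac{\log{\left(\theta^{2} + 4 \right)}}{4} + \frac{\operatorname{atan}{\left(\frac{\theta}{2} \right)}}{3} is an antiderivative of f.
Check: d/d\theta[- \frac{\log{\left(\theta^{2} + 4 \right)}}{4} + \frac{\operatorname{atan}{\left(\frac{\theta}{2} \right)}}{3}] = \frac{4 - 3 \theta}{6 \theta^{2} + 24} = f(\theta).
F(3/2) = - \frac{\log{\left(\frac{25}{4} \right)}}{4} + \frac{\operatorname{atan}{\left(\frac{3}{4} \right)}}{3}; F(1/2) = - \frac{\log{\left(\frac{17}{4} \right)}}{4} + \frac{\operatorname{atan}{\left(\frac{1}{4} \right)}}{3}.
Integral = F(3/2) - F(1/2) = - \frac{\log{\left(\frac{25}{4} \right)}}{4} - \frac{\operatorname{atan}{\left(\frac{1}{4} \right)}}{3} + \frac{\operatorname{atan}{\left(\frac{3}{4} \right)}}{3} + \frac{\log{\left(\frac{17}{4} \right)}}{4}.

Antiderivative: F(\theta) = - \frac{\log{\left(\theta^{2} + 4 \right)}}{4} + \frac{\operatorname{atan}{\left(\frac{\theta}{2} \right)}}{3}; value = - \frac{\log{\left(\frac{25}{4} \right)}}{4} - \frac{\operatorname{atan}{\left(\frac{1}{4} \right)}}{3} + \frac{\operatorname{atan}{\left(\frac{3}{4} \right)}}{3} + \frac{\log{\left(\frac{17}{4} \right)}}{4}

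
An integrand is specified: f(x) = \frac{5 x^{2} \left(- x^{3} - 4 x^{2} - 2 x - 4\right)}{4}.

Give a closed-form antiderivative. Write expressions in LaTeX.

For F(x) to be correct the identity F'(x) - f(x) = 0 must hold.
Check: d/dx[\frac{x^{3} \left(- 5 x^{3} - 24 x^{2} - 15 x - 40\right)}{24}] = - \frac{5 x^{5}}{4} - 5 x^{4} - \frac{5 x^{3}}{2} - 5 x^{2}, which equals f(x).

An antiderivative is F(x) = \frac{x^{3} \left(- 5 x^{3} - 24 x^{2} - 15 x - 40\right)}{24}.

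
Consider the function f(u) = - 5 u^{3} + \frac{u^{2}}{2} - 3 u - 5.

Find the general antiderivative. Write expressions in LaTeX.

Integrate term by term and add the pieces.
Check: d/du[- \frac{5 u^{4}}{4} + \frac{u^{3}}{6} - \frac{3 u^{2}}{2} - 5 u] = - 5 u^{3} + \frac{u^{2}}{2} - 3 u - 5 = f(u).

F(u) = - \frac{5 u^{4}}{4} + \frac{u^{3}}{6} - \frac{3 u^{2}}{2} - 5 u + C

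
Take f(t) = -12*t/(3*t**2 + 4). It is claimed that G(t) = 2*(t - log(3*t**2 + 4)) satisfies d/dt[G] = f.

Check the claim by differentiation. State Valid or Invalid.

d/dt[G] = (6*t**2 - 12*t + 8)/(3*t**2 + 4)
d/dt[G] - f(t) = 2 != 0.

Invalid: d/dt[G] - f = 2, which is not 0.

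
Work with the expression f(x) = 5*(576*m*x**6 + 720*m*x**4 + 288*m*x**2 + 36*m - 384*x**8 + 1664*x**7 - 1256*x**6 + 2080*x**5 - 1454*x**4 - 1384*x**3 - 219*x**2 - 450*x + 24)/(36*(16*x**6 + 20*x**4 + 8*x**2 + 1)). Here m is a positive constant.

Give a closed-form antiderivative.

An antiderivative is F(x) = 5*m*x + 5*(-x/4 - 1/4)*(4*x**2/3 - 5*x)**2/(2*x**2 + 1) + 5*atan(2*x)/3.

Differentiate the proposed F(x) back; it has to land on f(x) exactly.
Check: d/dx[5*m*x + 5*(-x/4 - 1/4)*(4*x**2/3 - 5*x)**2/(2*x**2 + 1) + 5*atan(2*x)/3] = (2880*m*x**6 + 3600*m*x**4 + 1440*m*x**2 + 180*m - 1920*x**8 + 8320*x**7 - 6280*x**6 + 10400*x**5 - 7270*x**4 - 6920*x**3 - 1095*x**2 - 2250*x + 120)/(576*x**6 + 720*x**4 + 288*x**2 + 36), which equals f(x).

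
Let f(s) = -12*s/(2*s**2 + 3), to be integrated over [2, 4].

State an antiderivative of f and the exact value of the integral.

Antiderivative: F(s) = -3*log(2*s**2 + 3); value = -3*log(35) + 3*log(11)

The substitution u = 2*s**2 + 3 works: f is exactly (dF/du)*(du/ds) for that inner function.
F(s) = -3*log(2*s**2 + 3) is an antiderivative of f.
Check: d/ds[-3*log(2*s**2 + 3)] = -12*s/(2*s**2 + 3) = f(s).
F(4) = -3*log(35); F(2) = -3*log(11).
Integral = F(4) - F(2) = -3*log(35) + 3*log(11).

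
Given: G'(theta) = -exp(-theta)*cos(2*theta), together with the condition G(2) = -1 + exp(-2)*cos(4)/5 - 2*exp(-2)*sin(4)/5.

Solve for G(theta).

G(theta) = -1 - 2*exp(-theta)*sin(2*theta)/5 + exp(-theta)*cos(2*theta)/5

A candidate passes only if d/dtheta[G] lands on the given G'(theta) exactly.
A general antiderivative is -2*exp(-theta)*sin(2*theta)/5 + exp(-theta)*cos(2*theta)/5 + C.
The condition gives C = -1 + exp(-2)*cos(4)/5 - 2*exp(-2)*sin(4)/5 - (exp(-2)*cos(4)/5 - 2*exp(-2)*sin(4)/5) = -1.
So G(theta) = -1 - 2*exp(-theta)*sin(2*theta)/5 + exp(-theta)*cos(2*theta)/5.
Check: d/dtheta[-1 - 2*exp(-theta)*sin(2*theta)/5 + exp(-theta)*cos(2*theta)/5] = -exp(-theta)*cos(2*theta) = G'(theta).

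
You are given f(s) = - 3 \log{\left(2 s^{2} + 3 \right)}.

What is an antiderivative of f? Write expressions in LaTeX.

Check any antiderivative F(s) by computing F'(s) and comparing it with f(s).
Check: d/ds[3 \left(- s \log{\left(2 s^{2} + 3 \right)} + 2 s - \sqrt{6} \operatorname{atan}{\left(\frac{\sqrt{6} s}{3} \right)}\right)] = - 3 \log{\left(2 s^{2} + 3 \right)} = f(s).

An antiderivative is F(s) = 3 \left(- s \log{\left(2 s^{2} + 3 \right)} + 2 s - \sqrt{6} \operatorname{atan}{\left(\frac{\sqrt{6} s}{3} \right)}\right).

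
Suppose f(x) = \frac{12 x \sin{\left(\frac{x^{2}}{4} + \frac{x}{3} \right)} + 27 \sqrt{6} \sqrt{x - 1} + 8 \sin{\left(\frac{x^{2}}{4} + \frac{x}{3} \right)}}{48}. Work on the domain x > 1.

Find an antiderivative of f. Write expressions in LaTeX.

Differentiate the proposed F(x) back; it has to land on f(x) exactly.
Check: d/dx[\frac{3 x \sqrt{\frac{3 x}{2} - \frac{3}{2}}}{4} - \frac{3 \sqrt{\frac{3 x}{2} - \frac{3}{2}}}{4} - \frac{\cos{\left(\frac{x^{2}}{4} + \frac{x}{3} \right)}}{2}] = \frac{12 x \sqrt{x - 1} \sin{\left(\frac{x^{2}}{4} + \frac{x}{3} \right)} + 27 \sqrt{6} x + 8 \sqrt{x - 1} \sin{\left(\frac{x^{2}}{4} + \frac{x}{3} \right)} - 27 \sqrt{6}}{48 \sqrt{x - 1}}, which equals f(x).

An antiderivative is F(x) = \frac{3 x \sqrt{\frac{3 x}{2} - \frac{3}{2}}}{4} - \frac{3 \sqrt{\frac{3 x}{2} - \frac{3}{2}}}{4} - \frac{\cos{\left(\frac{x^{2}}{4} + \frac{x}{3} \right)}}{2}.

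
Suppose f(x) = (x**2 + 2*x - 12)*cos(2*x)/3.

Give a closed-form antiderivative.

An antiderivative is F(x) = x**2*sin(2*x)/6 + x*sin(2*x)/3 + x*cos(2*x)/6 - 25*sin(2*x)/12 + cos(2*x)/6.

Any candidate F(x) must reproduce f(x) exactly when differentiated.
Check: d/dx[x**2*sin(2*x)/6 + x*sin(2*x)/3 + x*cos(2*x)/6 - 25*sin(2*x)/12 + cos(2*x)/6] = x**2*cos(2*x)/3 + 2*x*cos(2*x)/3 - 4*cos(2*x), which equals f(x).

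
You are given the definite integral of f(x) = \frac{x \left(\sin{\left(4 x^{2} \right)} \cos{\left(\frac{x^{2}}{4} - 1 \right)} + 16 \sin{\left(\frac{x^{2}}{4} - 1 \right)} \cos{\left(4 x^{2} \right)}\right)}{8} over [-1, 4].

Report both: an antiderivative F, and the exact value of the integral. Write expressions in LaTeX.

Antiderivative: F(x) = \frac{\sin{\left(4 x^{2} \right)} \sin{\left(\frac{x^{2}}{4} - 1 \right)}}{4}; value = \frac{\sin{\left(\frac{3}{4} \right)} \sin{\left(4 \right)}}{4} + \frac{\sin{\left(3 \right)} \sin{\left(64 \right)}}{4}

Recognize the product-rule pattern: f = u'v + uv' with u = \frac{\sin{\left(4 x^{2} \right)}}{4}, v = \sin{\left(\frac{x^{2}}{4} - 1 \right)}, so integration by parts undoes it.
F(x) = \frac{\sin{\left(4 x^{2} \right)} \sin{\left(\frac{x^{2}}{4} - 1 \right)}}{4} is an antiderivative of f.
Check: d/dx[\frac{\sin{\left(4 x^{2} \right)} \sin{\left(\frac{x^{2}}{4} - 1 \right)}}{4}] = \frac{x \sin{\left(4 x^{2} \right)} \cos{\left(\frac{x^{2}}{4} - 1 \right)}}{8} + 2 x \sin{\left(\frac{x^{2}}{4} - 1 \right)} \cos{\left(4 x^{2} \right)}, which equals f(x).
F(4) = \frac{\sin{\left(3 \right)} \sin{\left(64 \right)}}{4}; F(-1) = - \frac{\sin{\left(\frac{3}{4} \right)} \sin{\left(4 \right)}}{4}.
Integral = F(4) - F(-1) = \frac{\sin{\left(\frac{3}{4} \right)} \sin{\left(4 \right)}}{4} + \frac{\sin{\left(3 \right)} \sin{\left(64 \right)}}{4}.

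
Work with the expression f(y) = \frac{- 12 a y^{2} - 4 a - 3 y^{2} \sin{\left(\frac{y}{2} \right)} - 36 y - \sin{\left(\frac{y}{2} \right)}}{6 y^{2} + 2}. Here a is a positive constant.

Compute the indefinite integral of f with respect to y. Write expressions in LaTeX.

For F(y) to be correct the identity F'(y) - f(y) = 0 must hold.
Check: d/dy[- 2 a y - 3 \log{\left(3 y^{2} + 1 \right)} + \cos{\left(\frac{y}{2} \right)}] = \frac{- 12 a y^{2} - 4 a - 3 y^{2} \sin{\left(\frac{y}{2} \right)} - 36 y - \sin{\left(\frac{y}{2} \right)}}{6 y^{2} + 2} = f(y).

F(y) = - 2 a y - 3 \log{\left(3 y^{2} + 1 \right)} + \cos{\left(\frac{y}{2} \right)} + C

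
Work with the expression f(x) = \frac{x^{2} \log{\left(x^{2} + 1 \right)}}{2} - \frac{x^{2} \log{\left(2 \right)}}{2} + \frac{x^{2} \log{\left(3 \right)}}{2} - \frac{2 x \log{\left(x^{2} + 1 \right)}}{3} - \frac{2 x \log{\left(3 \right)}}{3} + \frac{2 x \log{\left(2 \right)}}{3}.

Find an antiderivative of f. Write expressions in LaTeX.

An antiderivative is F(x) = \frac{3 x^{3} \log{\left(\frac{3 x^{2}}{2} + \frac{3}{2} \right)} - 2 x^{3} - 6 x^{2} \log{\left(\frac{3 x^{2}}{2} + \frac{3}{2} \right)} + 6 x^{2} + 6 x - 6 \log{\left(x^{2} + 1 \right)} - 6 \operatorname{atan}{\left(x \right)}}{18}.

Integrate term by term and add the pieces.
Check: d/dx[\frac{3 x^{3} \log{\left(\frac{3 x^{2}}{2} + \frac{3}{2} \right)} - 2 x^{3} - 6 x^{2} \log{\left(\frac{3 x^{2}}{2} + \frac{3}{2} \right)} + 6 x^{2} + 6 x - 6 \log{\left(x^{2} + 1 \right)} - 6 \operatorname{atan}{\left(x \right)}}{18}] = \frac{x^{2} \log{\left(x^{2} + 1 \right)}}{2} - \frac{x^{2} \log{\left(2 \right)}}{2} + \frac{x^{2} \log{\left(3 \right)}}{2} - \frac{2 x \log{\left(x^{2} + 1 \right)}}{3} - \frac{2 x \log{\left(3 \right)}}{3} + \frac{2 x \log{\left(2 \right)}}{3} = f(x).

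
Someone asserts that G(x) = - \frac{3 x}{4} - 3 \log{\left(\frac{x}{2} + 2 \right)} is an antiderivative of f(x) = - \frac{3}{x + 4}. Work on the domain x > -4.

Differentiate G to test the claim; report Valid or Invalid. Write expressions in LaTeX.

d/dx[G] = \frac{- 3 x - 24}{4 x + 16}
d/dx[G] - f(x) = - \frac{3}{4} != 0.

Invalid: d/dx[G] - f = - \frac{3}{4}, which is not 0.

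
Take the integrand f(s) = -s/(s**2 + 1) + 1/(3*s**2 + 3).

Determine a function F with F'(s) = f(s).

An antiderivative is F(s) = -log(s**2 + 1)/2 + atan(s)/3.

The integrand splits into summands that can be handled one at a time.
Check: d/ds[-log(s**2 + 1)/2 + atan(s)/3] = (1 - 3*s)/(3*s**2 + 3), which equals f(s).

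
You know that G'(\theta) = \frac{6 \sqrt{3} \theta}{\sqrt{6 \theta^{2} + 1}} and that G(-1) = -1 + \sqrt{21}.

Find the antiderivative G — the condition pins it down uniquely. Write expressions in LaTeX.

G(\theta) = 3 \sqrt{2 \theta^{2} + \frac{1}{3}} - 1

G'(\theta) matches the chain-rule pattern g'(h)*h' with inner function h(\theta) = 2 \theta^{2} + \frac{1}{3}; substituting u = h(\theta) collapses the integral.
A general antiderivative is 3 \sqrt{2 \theta^{2} + \frac{1}{3}} + C.
The condition gives C = -1 + \sqrt{21} - (\sqrt{21}) = -1.
So G(\theta) = 3 \sqrt{2 \theta^{2} + \frac{1}{3}} - 1.
Check: d/d\theta[3 \sqrt{2 \theta^{2} + \frac{1}{3}} - 1] = \frac{6 \sqrt{3} \theta}{\sqrt{6 \theta^{2} + 1}} = G'(\theta).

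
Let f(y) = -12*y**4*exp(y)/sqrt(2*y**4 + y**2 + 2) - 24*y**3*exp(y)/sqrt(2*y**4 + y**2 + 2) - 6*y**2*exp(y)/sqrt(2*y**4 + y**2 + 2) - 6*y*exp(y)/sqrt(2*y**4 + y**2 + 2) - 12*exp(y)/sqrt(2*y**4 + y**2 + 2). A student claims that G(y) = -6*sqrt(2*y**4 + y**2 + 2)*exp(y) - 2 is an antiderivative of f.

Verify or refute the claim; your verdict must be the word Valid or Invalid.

d/dy[G] = (-12*y**4*exp(y) - 24*y**3*exp(y) - 6*y**2*exp(y) - 6*y*exp(y) - 12*exp(y))/sqrt(2*y**4 + y**2 + 2)
This equals f(y) exactly, so the claim holds.

Valid - differentiating G returns exactly f.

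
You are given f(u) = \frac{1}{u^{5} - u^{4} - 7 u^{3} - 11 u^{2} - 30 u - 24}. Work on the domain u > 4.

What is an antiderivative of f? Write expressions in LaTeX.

An antiderivative is F(u) = \frac{28 \log{\left(u - 4 \right)} - 798 \log{\left(u + 1 \right)} + 380 \log{\left(u + 2 \right)} + 195 \log{\left(u^{2} + 3 \right)} - 50 \sqrt{3} \operatorname{atan}{\left(\frac{\sqrt{3} u}{3} \right)}}{15960}.

Factor the denominator (\left(u - 4\right) \left(u + 1\right) \left(u + 2\right) \left(u^{2} + 3\right)) and decompose: f = \frac{13 u - 5}{532 \left(u^{2} + 3\right)} + \frac{1}{42 \left(u + 2\right)} - \frac{1}{20 \left(u + 1\right)} + \frac{1}{570 \left(u - 4\right)}; each piece integrates to a log, atan, or power term.
Check: d/du[\frac{28 \log{\left(u - 4 \right)} - 798 \log{\left(u + 1 \right)} + 380 \log{\left(u + 2 \right)} + 195 \log{\left(u^{2} + 3 \right)} - 50 \sqrt{3} \operatorname{atan}{\left(\frac{\sqrt{3} u}{3} \right)}}{15960}] = \frac{1}{u^{5} - u^{4} - 7 u^{3} - 11 u^{2} - 30 u - 24} = f(u).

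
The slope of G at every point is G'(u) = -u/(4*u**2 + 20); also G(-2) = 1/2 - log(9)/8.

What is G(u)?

G'(u) matches the chain-rule pattern g'(h)*h' with inner function h(u) = u**2 + 5; substituting w = h(u) collapses the integral.
A general antiderivative is -log(u**2 + 5)/8 + C.
The condition gives C = 1/2 - log(9)/8 - (-log(9)/8) = 1/2.
So G(u) = 1/2 - log(u**2 + 5)/8.
Check: d/du[1/2 - log(u**2 + 5)/8] = -u/(4*u**2 + 20) = G'(u).

G(u) = 1/2 - log(u**2 + 5)/8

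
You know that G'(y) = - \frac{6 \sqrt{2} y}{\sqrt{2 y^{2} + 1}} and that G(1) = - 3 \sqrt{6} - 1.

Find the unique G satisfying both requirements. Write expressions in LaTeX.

G(y) = - 3 \sqrt{2} \sqrt{2 y^{2} + 1} - 1

G'(y) matches the chain-rule pattern g'(h)*h' with inner function h(y) = 4 y^{2} + 2; substituting u = h(y) collapses the integral.
A general antiderivative is - 3 \sqrt{4 y^{2} + 2} + C.
The condition gives C = - 3 \sqrt{6} - 1 - (- 3 \sqrt{6}) = -1.
So G(y) = - 3 \sqrt{2} \sqrt{2 y^{2} + 1} - 1.
Check: d/dy[- 3 \sqrt{2} \sqrt{2 y^{2} + 1} - 1] = - \frac{6 \sqrt{2} y}{\sqrt{2 y^{2} + 1}} = G'(y).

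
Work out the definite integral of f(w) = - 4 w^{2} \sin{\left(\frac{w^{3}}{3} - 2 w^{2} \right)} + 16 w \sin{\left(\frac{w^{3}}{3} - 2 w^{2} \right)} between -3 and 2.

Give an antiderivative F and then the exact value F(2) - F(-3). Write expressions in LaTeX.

f matches the chain-rule pattern g'(h)*h' with inner function h(w) = \frac{w^{3}}{3} - 2 w^{2}; substituting u = h(w) collapses the integral.
F(w) = 4 \cos{\left(\frac{w^{3}}{3} - 2 w^{2} \right)} is an antiderivative of f.
Check: d/dw[4 \cos{\left(\frac{w^{3}}{3} - 2 w^{2} \right)}] = - 4 w^{2} \sin{\left(\frac{w^{3}}{3} - 2 w^{2} \right)} + 16 w \sin{\left(\frac{w^{3}}{3} - 2 w^{2} \right)} = f(w).
F(2) = 4 \cos{\left(\frac{16}{3} \right)}; F(-3) = 4 \cos{\left(27 \right)}.
Integral = F(2) - F(-3) = - 4 \cos{\left(27 \right)} + 4 \cos{\left(\frac{16}{3} \right)}.

Antiderivative: F(w) = 4 \cos{\left(\frac{w^{3}}{3} - 2 w^{2} \right)}; value = - 4 \cos{\left(27 \right)} + 4 \cos{\left(\frac{16}{3} \right)}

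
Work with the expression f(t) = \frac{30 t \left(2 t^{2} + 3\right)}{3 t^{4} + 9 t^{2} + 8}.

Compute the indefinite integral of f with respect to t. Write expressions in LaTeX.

F(t) = 5 \log{\left(\frac{t^{4}}{2} + \frac{3 t^{2}}{2} + \frac{4}{3} \right)} + C

The substitution u = \frac{t^{4}}{2} + \frac{3 t^{2}}{2} + \frac{4}{3} works: f is exactly (dF/du)*(du/dt) for that inner function.
Check: d/dt[5 \log{\left(\frac{t^{4}}{2} + \frac{3 t^{2}}{2} + \frac{4}{3} \right)}] = \frac{60 t^{3} + 90 t}{3 t^{4} + 9 t^{2} + 8}, which equals f(t).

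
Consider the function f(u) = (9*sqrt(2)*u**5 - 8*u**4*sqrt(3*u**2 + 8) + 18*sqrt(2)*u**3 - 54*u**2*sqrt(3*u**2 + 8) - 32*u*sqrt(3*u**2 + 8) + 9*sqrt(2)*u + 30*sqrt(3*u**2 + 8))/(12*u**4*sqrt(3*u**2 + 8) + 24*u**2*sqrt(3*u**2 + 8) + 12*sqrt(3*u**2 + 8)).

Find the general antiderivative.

A candidate is checked by its d/du: the result must match f(u).
Check: d/du[-(8*u**3 - 3*sqrt(2)*u**2*sqrt(3*u**2 + 8) + 40*u**2 - 30*u - 3*sqrt(2)*sqrt(3*u**2 + 8) + 24)/(12*(u**2 + 1))] = (9*sqrt(2)*u**5 - 8*u**4*sqrt(3*u**2 + 8) + 18*sqrt(2)*u**3 - 54*u**2*sqrt(3*u**2 + 8) - 32*u*sqrt(3*u**2 + 8) + 9*sqrt(2)*u + 30*sqrt(3*u**2 + 8))/(12*u**4*sqrt(3*u**2 + 8) + 24*u**2*sqrt(3*u**2 + 8) + 12*sqrt(3*u**2 + 8)) = f(u).

F(u) = -(8*u**3 - 3*sqrt(2)*u**2*sqrt(3*u**2 + 8) + 40*u**2 - 30*u - 3*sqrt(2)*sqrt(3*u**2 + 8) + 24)/(12*(u**2 + 1)) + C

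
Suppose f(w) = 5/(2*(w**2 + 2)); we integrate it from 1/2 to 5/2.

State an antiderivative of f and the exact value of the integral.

A first test for any F(w): its w-derivative must equal f(w) identically.
F(w) = 5*sqrt(2)*atan(sqrt(2)*w/2)/4 is an antiderivative of f.
Check: d/dw[5*sqrt(2)*atan(sqrt(2)*w/2)/4] = 5/(2*w**2 + 4), which equals f(w).
F(5/2) = 5*sqrt(2)*atan(5*sqrt(2)/4)/4; F(1/2) = 5*sqrt(2)*atan(sqrt(2)/4)/4.
Integral = F(5/2) - F(1/2) = -5*sqrt(2)*atan(sqrt(2)/4)/4 + 5*sqrt(2)*atan(5*sqrt(2)/4)/4.

Antiderivative: F(w) = 5*sqrt(2)*atan(sqrt(2)*w/2)/4; value = -5*sqrt(2)*atan(sqrt(2)/4)/4 + 5*sqrt(2)*atan(5*sqrt(2)/4)/4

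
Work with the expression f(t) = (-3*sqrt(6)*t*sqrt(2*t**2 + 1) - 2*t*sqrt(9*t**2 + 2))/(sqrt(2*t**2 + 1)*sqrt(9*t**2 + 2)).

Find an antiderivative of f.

An antiderivative is F(t) = -sqrt(2*t**2 + 1) - sqrt(6)*sqrt(9*t**2 + 2)/3.

A first test for any F(t): its t-derivative must equal f(t) identically.
Check: d/dt[-sqrt(2*t**2 + 1) - sqrt(6)*sqrt(9*t**2 + 2)/3] = (-3*sqrt(6)*t*sqrt(2*t**2 + 1) - 2*t*sqrt(9*t**2 + 2))/(sqrt(2*t**2 + 1)*sqrt(9*t**2 + 2)) = f(t).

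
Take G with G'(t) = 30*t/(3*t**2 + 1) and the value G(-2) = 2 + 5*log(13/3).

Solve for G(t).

G(t) = 5*log(t**2 + 1/3) + 2

The substitution u = t**2 + 1/3 works: G'(t) is exactly (dG/du)*(du/dt) for that inner function.
A general antiderivative is 5*log(t**2 + 1/3) + C.
The condition gives C = 2 + 5*log(13/3) - (5*log(13/3)) = 2.
So G(t) = 5*log(t**2 + 1/3) + 2.
Check: d/dt[5*log(t**2 + 1/3) + 2] = 30*t/(3*t**2 + 1) = G'(t).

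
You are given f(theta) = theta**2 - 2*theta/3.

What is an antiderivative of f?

Integrate term by term and add the pieces.
Check: d/dtheta[theta**3/3 - theta**2/3] = theta**2 - 2*theta/3 = f(theta).

An antiderivative is F(theta) = theta**3/3 - theta**2/3.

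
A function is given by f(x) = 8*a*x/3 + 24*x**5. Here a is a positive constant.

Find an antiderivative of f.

An antiderivative is F(x) = 4*a*x**2/3 + 4*x**6.

Integrate term by term and add the pieces.
Check: d/dx[4*a*x**2/3 + 4*x**6] = 8*a*x/3 + 24*x**5 = f(x).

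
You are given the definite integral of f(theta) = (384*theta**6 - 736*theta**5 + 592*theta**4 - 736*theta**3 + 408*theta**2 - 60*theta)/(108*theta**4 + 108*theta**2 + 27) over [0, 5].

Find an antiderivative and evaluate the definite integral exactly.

Antiderivative: F(theta) = 2*(2*theta/3 - 5/4)*(-4*theta**2/3 + 2*theta/3)**2/(2*theta**2 + 1); value = 1250/17

A candidate is checked by its d/dtheta: the result must match f(theta).
F(theta) = 2*(2*theta/3 - 5/4)*(-4*theta**2/3 + 2*theta/3)**2/(2*theta**2 + 1) is an antiderivative of f.
Check: d/dtheta[2*(2*theta/3 - 5/4)*(-4*theta**2/3 + 2*theta/3)**2/(2*theta**2 + 1)] = (384*theta**6 - 736*theta**5 + 592*theta**4 - 736*theta**3 + 408*theta**2 - 60*theta)/(108*theta**4 + 108*theta**2 + 27) = f(theta).
F(5) = 1250/17; F(0) = 0.
Integral = F(5) - F(0) = 1250/17.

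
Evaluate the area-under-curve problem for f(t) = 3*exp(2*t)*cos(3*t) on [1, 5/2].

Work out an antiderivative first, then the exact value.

Antiderivative: F(t) = 3*(3*sin(3*t) + 2*cos(3*t))*exp(2*t)/13; value = -9*exp(2)*sin(3)/13 - 6*exp(2)*cos(3)/13 + 6*exp(5)*cos(15/2)/13 + 9*exp(5)*sin(15/2)/13

Recover f(t) by differentiating a candidate F(t); any mismatch rules it out.
F(t) = 3*(3*sin(3*t) + 2*cos(3*t))*exp(2*t)/13 is an antiderivative of f.
Check: d/dt[3*(3*sin(3*t) + 2*cos(3*t))*exp(2*t)/13] = 3*exp(2*t)*cos(3*t) = f(t).
F(5/2) = 6*exp(5)*cos(15/2)/13 + 9*exp(5)*sin(15/2)/13; F(1) = 6*exp(2)*cos(3)/13 + 9*exp(2)*sin(3)/13.
Integral = F(5/2) - F(1) = -9*exp(2)*sin(3)/13 - 6*exp(2)*cos(3)/13 + 6*exp(5)*cos(15/2)/13 + 9*exp(5)*sin(15/2)/13.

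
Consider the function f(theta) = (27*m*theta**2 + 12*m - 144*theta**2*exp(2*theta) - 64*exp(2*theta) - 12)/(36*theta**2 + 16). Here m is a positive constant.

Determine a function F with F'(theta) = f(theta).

Differentiate the proposed F(theta) back; it has to land on f(theta) exactly.
Check: d/dtheta[(3*m*theta - 8*exp(2*theta) - 2*atan(3*theta/2))/4] = (27*m*theta**2 + 12*m - 144*theta**2*exp(2*theta) - 64*exp(2*theta) - 12)/(36*theta**2 + 16) = f(theta).

An antiderivative is F(theta) = (3*m*theta - 8*exp(2*theta) - 2*atan(3*theta/2))/4.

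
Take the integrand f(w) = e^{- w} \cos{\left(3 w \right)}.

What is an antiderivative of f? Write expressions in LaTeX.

Differentiate the proposed F(w) back; it has to land on f(w) exactly.
Check: d/dw[\frac{3 e^{- w} \sin{\left(3 w \right)}}{10} - \frac{e^{- w} \cos{\left(3 w \right)}}{10}] = e^{- w} \cos{\left(3 w \right)} = f(w).

An antiderivative is F(w) = \frac{3 e^{- w} \sin{\left(3 w \right)}}{10} - \frac{e^{- w} \cos{\left(3 w \right)}}{10}.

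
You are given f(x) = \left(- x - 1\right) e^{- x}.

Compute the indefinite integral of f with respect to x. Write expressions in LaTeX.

F(x) = \left(x + 2\right) e^{- x} + C

Recognize the product-rule pattern: f = u'v + uv' with u = x + 2, v = e^{- x}, so integration by parts undoes it.
Check: d/dx[\left(x + 2\right) e^{- x}] = \left(- x - 1\right) e^{- x} = f(x).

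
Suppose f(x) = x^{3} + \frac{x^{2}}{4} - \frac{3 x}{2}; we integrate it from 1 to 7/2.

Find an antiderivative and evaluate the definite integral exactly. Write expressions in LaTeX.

Integrate term by term and add the pieces.
F(x) = \frac{x^{4}}{4} + \frac{x^{3}}{12} - \frac{3 x^{2}}{4} is an antiderivative of f.
Check: d/dx[\frac{x^{4}}{4} + \frac{x^{3}}{12} - \frac{3 x^{2}}{4}] = x^{3} + \frac{x^{2}}{4} - \frac{3 x}{2} = f(x).
F(7/2) = \frac{6125}{192}; F(1) = - \frac{5}{12}.
Integral = F(7/2) - F(1) = \frac{6205}{192}.

Antiderivative: F(x) = \frac{x^{4}}{4} + \frac{x^{3}}{12} - \frac{3 x^{2}}{4}; value = \frac{6205}{192}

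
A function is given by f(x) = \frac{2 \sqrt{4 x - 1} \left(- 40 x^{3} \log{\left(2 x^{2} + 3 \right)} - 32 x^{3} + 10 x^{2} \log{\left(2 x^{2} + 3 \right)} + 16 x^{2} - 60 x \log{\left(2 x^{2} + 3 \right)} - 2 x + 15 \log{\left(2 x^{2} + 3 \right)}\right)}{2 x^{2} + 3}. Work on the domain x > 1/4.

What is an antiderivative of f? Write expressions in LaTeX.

An antiderivative is F(x) = - \left(4 x - 1\right)^{\frac{5}{2}} \log{\left(2 x^{2} + 3 \right)}.

Recognize the product-rule pattern: f = u'v + uv' with u = - \left(4 x - 1\right)^{\frac{5}{2}}, v = \log{\left(2 x^{2} + 3 \right)}, so integration by parts undoes it.
Check: d/dx[- \left(4 x - 1\right)^{\frac{5}{2}} \log{\left(2 x^{2} + 3 \right)}] = \frac{- 80 x^{3} \sqrt{4 x - 1} \log{\left(2 x^{2} + 3 \right)} - 64 x^{3} \sqrt{4 x - 1} + 20 x^{2} \sqrt{4 x - 1} \log{\left(2 x^{2} + 3 \right)} + 32 x^{2} \sqrt{4 x - 1} - 120 x \sqrt{4 x - 1} \log{\left(2 x^{2} + 3 \right)} - 4 x \sqrt{4 x - 1} + 30 \sqrt{4 x - 1} \log{\left(2 x^{2} + 3 \right)}}{2 x^{2} + 3}, which equals f(x).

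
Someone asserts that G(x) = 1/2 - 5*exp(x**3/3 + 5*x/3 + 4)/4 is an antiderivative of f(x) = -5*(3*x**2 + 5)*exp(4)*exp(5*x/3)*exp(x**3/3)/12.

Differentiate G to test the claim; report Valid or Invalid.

Valid - the claim checks out under differentiation.

d/dx[G] = -5*x**2*exp(4)*exp(5*x/3)*exp(x**3/3)/4 - 25*exp(4)*exp(5*x/3)*exp(x**3/3)/12
This equals f(x) exactly, so the claim holds.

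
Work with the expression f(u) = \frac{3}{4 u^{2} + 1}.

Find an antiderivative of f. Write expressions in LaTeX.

An antiderivative is F(u) = \frac{3 \operatorname{atan}{\left(2 u \right)}}{2}.

Whatever form F(u) takes, F'(u) = f(u) is non-negotiable.
Check: d/du[\frac{3 \operatorname{atan}{\left(2 u \right)}}{2}] = \frac{3}{4 u^{2} + 1} = f(u).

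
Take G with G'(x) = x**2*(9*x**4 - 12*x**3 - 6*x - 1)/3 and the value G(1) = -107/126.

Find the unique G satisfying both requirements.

G(x) = 3*x**7/7 - 2*x**6/3 - x**4/2 - x**3/9

Differentiate the proposed G(x) back; it has to land on the given G'(x).
A general antiderivative is 3*x**7/7 - 2*x**6/3 - x**4/2 - x**3/9 + C.
The condition gives C = -107/126 - (-107/126) = 0.
So G(x) = 3*x**7/7 - 2*x**6/3 - x**4/2 - x**3/9.
Check: d/dx[3*x**7/7 - 2*x**6/3 - x**4/2 - x**3/9] = 3*x**6 - 4*x**5 - 2*x**3 - x**2/3, which equals G'(x).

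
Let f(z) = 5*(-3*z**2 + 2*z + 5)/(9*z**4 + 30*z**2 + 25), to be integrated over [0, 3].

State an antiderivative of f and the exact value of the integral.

Antiderivative: F(z) = 5*(3*z - 1)/(3*(3*z**2 + 5)); value = 3/4

Recognize the product-rule pattern: f = u'v + uv' with u = 1/(3*z**2 + 5), v = 5*z - 5/3, so integration by parts undoes it.
F(z) = 5*(3*z - 1)/(3*(3*z**2 + 5)) is an antiderivative of f.
Check: d/dz[5*(3*z - 1)/(3*(3*z**2 + 5))] = (-15*z**2 + 10*z + 25)/(9*z**4 + 30*z**2 + 25), which equals f(z).
F(3) = 5/12; F(0) = -1/3.
Integral = F(3) - F(0) = 3/4.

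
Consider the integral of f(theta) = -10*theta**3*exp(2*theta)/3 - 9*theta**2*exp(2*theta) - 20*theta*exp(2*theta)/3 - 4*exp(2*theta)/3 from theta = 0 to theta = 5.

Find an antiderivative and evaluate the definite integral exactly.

Recognize the product-rule pattern: f = u'v + uv' with u = -5*theta**3/3 - 2*theta**2 - 4*theta/3, v = exp(2*theta), so integration by parts undoes it.
F(theta) = -5*theta**3*exp(2*theta)/3 - 2*theta**2*exp(2*theta) - 4*theta*exp(2*theta)/3 is an antiderivative of f.
Check: d/dtheta[-5*theta**3*exp(2*theta)/3 - 2*theta**2*exp(2*theta) - 4*theta*exp(2*theta)/3] = -10*theta**3*exp(2*theta)/3 - 9*theta**2*exp(2*theta) - 20*theta*exp(2*theta)/3 - 4*exp(2*theta)/3 = f(theta).
F(5) = -265*exp(10); F(0) = 0.
Integral = F(5) - F(0) = -265*exp(10).

Antiderivative: F(theta) = -5*theta**3*exp(2*theta)/3 - 2*theta**2*exp(2*theta) - 4*theta*exp(2*theta)/3; value = -265*exp(10)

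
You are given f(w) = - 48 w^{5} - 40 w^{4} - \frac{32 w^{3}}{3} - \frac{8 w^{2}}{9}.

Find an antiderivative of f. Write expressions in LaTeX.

An antiderivative is F(w) = - \frac{8 w^{3} \left(3 w + 1\right)^{3}}{27}.

f matches the chain-rule pattern g'(h)*h' with inner function h(w) = 2 w^{2} + \frac{2 w}{3}; substituting u = h(w) collapses the integral.
Check: d/dw[- \frac{8 w^{3} \left(3 w + 1\right)^{3}}{27}] = - 48 w^{5} - 40 w^{4} - \frac{32 w^{3}}{3} - \frac{8 w^{2}}{9} = f(w).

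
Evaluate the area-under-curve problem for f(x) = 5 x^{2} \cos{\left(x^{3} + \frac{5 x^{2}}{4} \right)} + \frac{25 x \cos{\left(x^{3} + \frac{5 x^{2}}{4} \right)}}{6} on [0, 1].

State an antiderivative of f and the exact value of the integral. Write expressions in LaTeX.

Antiderivative: F(x) = \frac{5 \sin{\left(x^{3} + \frac{5 x^{2}}{4} \right)}}{3}; value = \frac{5 \sin{\left(\frac{9}{4} \right)}}{3}

f matches the chain-rule pattern g'(h)*h' with inner function h(x) = x^{3} + \frac{5 x^{2}}{4}; substituting u = h(x) collapses the integral.
F(x) = \frac{5 \sin{\left(x^{3} + \frac{5 x^{2}}{4} \right)}}{3} is an antiderivative of f.
Check: d/dx[\frac{5 \sin{\left(x^{3} + \frac{5 x^{2}}{4} \right)}}{3}] = 5 x^{2} \cos{\left(x^{3} + \frac{5 x^{2}}{4} \right)} + \frac{25 x \cos{\left(x^{3} + \frac{5 x^{2}}{4} \right)}}{6} = f(x).
F(1) = \frac{5 \sin{\left(\frac{9}{4} \right)}}{3}; F(0) = 0.
Integral = F(1) - F(0) = \frac{5 \sin{\left(\frac{9}{4} \right)}}{3}.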